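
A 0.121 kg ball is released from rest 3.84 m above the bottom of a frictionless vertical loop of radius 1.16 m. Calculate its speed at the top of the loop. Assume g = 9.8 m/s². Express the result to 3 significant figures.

v = 5.46 m/s

Energy conservation: mgh = ½mv_top² + mg(2r)
v_top² = 2g(h − 2r) = 2(9.8)(3.84 − 2.320) = 29.79
v_top = 5.458 m/s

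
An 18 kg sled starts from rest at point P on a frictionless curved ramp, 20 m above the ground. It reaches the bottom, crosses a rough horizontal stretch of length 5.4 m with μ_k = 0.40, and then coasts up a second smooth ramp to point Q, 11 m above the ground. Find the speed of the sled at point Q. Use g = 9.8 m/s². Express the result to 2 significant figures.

v = 12 m/s

Energy at P: mgh₁ = (18)(9.8)(20) = 3528.0 J
Friction loss: W_f = μ_k mg d = 381.0 J
At Q: ½mv² + mgh₂ = mgh₁ − W_f
½mv² = 3528.0 − 381.0 − 1940.4 = 1206.6 J
v = √(2 × 1206.6/18) = 11.58 m/s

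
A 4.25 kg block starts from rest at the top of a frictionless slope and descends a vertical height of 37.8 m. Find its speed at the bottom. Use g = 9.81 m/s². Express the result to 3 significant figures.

v = 27.2 m/s

Equating total energy at the two states: mgh = ½mv²
v = √(2gh) = √(2 × 9.81 × 37.8) = √741.64 = 27.23 m/s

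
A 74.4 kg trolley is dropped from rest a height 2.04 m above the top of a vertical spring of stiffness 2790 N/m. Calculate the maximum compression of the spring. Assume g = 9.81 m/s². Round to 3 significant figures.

Take the reference level at the top of the uncompressed spring. At max compression the trolley has fallen H + x and is momentarily at rest:
mg(H + x) = ½kx²
½(2790)x² − (74.4)(9.81)x − (74.4)(9.81)(2.04) = 0
1395x² − 729.9x − 1489 = 0
x = [729.9 + √(532701 + 8.3082e+06)]/(2 × 1395) = 1.327 m

x = 1.33 m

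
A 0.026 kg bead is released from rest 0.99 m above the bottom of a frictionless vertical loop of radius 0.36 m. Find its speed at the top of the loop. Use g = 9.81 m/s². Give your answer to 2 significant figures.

v = 2.3 m/s

Energy conservation: mgh = ½mv_top² + mg(2r)
v_top² = 2g(h − 2r) = 2(9.81)(0.99 − 0.7200) = 5.297
v_top = 2.302 m/s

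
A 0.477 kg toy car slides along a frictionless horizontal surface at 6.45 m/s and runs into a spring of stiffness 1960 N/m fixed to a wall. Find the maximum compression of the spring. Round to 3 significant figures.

x = 0.101 m

At max compression the car is momentarily at rest: ½mv² = ½kx²
x = v√(m/k) = 6.45 × √(0.477/1960) = 0.1006 m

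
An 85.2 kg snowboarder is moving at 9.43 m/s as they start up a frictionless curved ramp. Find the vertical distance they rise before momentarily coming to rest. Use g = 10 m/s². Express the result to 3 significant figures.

Setting KE at the bottom equal to PE gained: ½mv² = mgh
h = v²/(2g) = 9.43²/(2 × 10) = 4.446 m

h = 4.45 m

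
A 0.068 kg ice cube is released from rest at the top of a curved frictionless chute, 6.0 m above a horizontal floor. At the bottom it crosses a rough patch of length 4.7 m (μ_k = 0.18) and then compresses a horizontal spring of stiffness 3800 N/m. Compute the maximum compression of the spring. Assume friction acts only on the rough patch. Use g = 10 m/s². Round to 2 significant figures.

Initial energy: E₁ = mgh = (0.068)(10)(6.0) = 4.0800 J
Friction removes W_f = μ_k mg d = (0.18)(0.068)(10)(4.7) = 0.5753 J
Energy reaching the spring: E = 4.0800 − 0.5753 = 3.5047 J
At max compression ½kx² = E ⇒ x = √(2E/k) = √(2 × 3.5047/3800) = 0.04295 m

x = 0.043 m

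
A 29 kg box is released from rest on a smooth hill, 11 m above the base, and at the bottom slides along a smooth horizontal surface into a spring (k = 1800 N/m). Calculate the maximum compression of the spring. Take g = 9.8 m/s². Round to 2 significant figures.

x = 1.9 m

Gravitational PE at the top equals spring PE at max compression: mgh = ½kx²
x = √(2mgh/k) = √(2 × 29 × 9.8 × 11 / 1800) = 1.864 m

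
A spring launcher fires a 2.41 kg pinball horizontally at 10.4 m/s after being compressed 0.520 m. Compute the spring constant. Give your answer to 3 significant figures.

k = 964 N/m

Spring PE at full compression equals KE at release: ½kx² = ½mv²
k = mv²/x² = (2.41)(10.4)²/(0.520)² = 964.0 N/m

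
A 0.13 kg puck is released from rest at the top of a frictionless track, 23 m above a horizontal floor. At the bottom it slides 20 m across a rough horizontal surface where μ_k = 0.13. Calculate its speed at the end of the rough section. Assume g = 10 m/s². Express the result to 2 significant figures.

Energy at the top = energy at the end + work done against friction:
mgh = ½mv² + μ_k m g d
W_f = μ_k mg d = (0.13)(0.13)(10)(20) = 3.380 J
½mv² = mgh − W_f = 29.900 − 3.380 = 26.520 J
v = √(2 × 26.520/0.13) = 20.20 m/s

v = 20 m/s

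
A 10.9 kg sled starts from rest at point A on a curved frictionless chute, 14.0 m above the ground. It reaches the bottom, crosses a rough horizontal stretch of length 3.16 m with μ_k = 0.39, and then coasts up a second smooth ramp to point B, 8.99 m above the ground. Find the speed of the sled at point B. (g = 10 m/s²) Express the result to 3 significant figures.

Energy at A: mgh₁ = (10.9)(10)(14.0) = 1526.0 J
Friction loss: W_f = μ_k mg d = 134.3 J
At B: ½mv² + mgh₂ = mgh₁ − W_f
½mv² = 1526.0 − 134.3 − 979.91 = 411.76 J
v = √(2 × 411.76/10.9) = 8.692 m/s

v = 8.69 m/s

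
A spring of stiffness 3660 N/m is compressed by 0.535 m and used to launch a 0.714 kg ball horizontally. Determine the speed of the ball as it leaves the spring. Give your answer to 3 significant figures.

Spring PE converts entirely to kinetic energy: ½kx² = ½mv²
v = x√(k/m) = 0.535 × √(3660/0.714) = 38.30 m/s

v = 38.3 m/s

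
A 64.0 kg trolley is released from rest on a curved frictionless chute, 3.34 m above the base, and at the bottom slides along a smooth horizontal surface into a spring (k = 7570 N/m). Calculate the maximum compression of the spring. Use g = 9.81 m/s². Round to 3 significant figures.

x = 0.744 m

Energy conservation (no friction) from release to max compression: mgh = ½kx²
x = √(2mgh/k) = √(2 × 64.0 × 9.81 × 3.34 / 7570) = 0.7443 m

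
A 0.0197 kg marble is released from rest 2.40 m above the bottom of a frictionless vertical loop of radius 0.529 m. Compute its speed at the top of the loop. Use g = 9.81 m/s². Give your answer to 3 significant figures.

Energy conservation: mgh = ½mv_top² + mg(2r)
v_top² = 2g(h − 2r) = 2(9.81)(2.40 − 1.058) = 26.33
v_top = 5.131 m/s

v = 5.13 m/s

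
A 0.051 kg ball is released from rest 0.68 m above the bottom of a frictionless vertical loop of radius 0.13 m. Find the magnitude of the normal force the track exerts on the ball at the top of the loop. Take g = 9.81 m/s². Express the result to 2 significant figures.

N = 2.7 N

Energy from release to top (height 2r): mgh = ½mv_top² + mg(2r)
v_top² = 2g(h − 2r) = 2(9.81)(0.68 − 0.2600) = 8.2404 m²/s²
At the top, both N and weight point toward the centre: N + mg = mv_top²/r
N = m(v_top²/r − g) = 0.051(8.2404/0.13 − 9.81) = 2.732 N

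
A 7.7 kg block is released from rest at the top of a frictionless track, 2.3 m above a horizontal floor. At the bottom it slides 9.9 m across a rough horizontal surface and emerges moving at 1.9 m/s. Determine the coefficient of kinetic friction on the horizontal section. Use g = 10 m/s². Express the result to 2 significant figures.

μ_k = 0.21

Energy at the top = energy at the end + work done against friction:
mgh = ½mv² + μ_k m g d
mgh = 177.10 J; ½mv² = 13.898 J
W_f = 177.10 − 13.898 = 163.2 J
μ_k = W_f/(mg·d) = 163.2/(77.00 × 9.9) = 0.2141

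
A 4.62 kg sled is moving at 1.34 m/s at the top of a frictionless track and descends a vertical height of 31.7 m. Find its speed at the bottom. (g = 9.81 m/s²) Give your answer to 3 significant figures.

Equating total energy at the two states: ½mv₀² + mgh = ½mv²
v² = v₀² + 2gh = (1.34)² + 2(9.81)(31.7) = 623.75
v = √623.75 = 24.97 m/s

v = 25.0 m/s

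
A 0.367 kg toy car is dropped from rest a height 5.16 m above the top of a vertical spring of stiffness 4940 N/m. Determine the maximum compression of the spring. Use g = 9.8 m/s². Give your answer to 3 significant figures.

Measuring PE from the top of the relaxed spring, at max compression the car has dropped H + x with zero KE, so:
mg(H + x) = ½kx²
½(4940)x² − (0.367)(9.8)x − (0.367)(9.8)(5.16) = 0
2470x² − 3.597x − 18.56 = 0
x = [3.597 + √(12.94 + 183358)]/(2 × 2470) = 0.08741 m

x = 0.0874 m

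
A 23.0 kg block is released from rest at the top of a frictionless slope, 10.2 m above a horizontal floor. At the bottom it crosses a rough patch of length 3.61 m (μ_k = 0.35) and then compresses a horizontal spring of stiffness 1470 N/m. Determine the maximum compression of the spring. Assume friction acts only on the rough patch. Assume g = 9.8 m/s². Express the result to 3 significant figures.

x = 1.66 m

Initial energy: E₁ = mgh = (23.0)(9.8)(10.2) = 2299.1 J
Friction removes W_f = μ_k mg d = (0.35)(23.0)(9.8)(3.61) = 284.8 J
Energy reaching the spring: E = 2299.1 − 284.8 = 2014.3 J
At max compression ½kx² = E ⇒ x = √(2E/k) = √(2 × 2014.3/1470) = 1.655 m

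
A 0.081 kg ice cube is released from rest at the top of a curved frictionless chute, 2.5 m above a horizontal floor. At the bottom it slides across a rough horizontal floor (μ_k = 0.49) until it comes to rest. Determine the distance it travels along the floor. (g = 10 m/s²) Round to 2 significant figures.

d = 5.1 m

Energy at the top = energy at the end + work done against friction:
At rest all PE has been dissipated by friction: mgh = μ_k m g d
d = h/μ_k = 2.5/0.49 = 5.102 m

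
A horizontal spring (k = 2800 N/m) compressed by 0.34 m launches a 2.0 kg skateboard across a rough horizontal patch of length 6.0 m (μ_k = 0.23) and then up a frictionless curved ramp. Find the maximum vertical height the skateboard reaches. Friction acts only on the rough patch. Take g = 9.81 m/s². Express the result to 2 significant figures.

h = 6.9 m

Spring energy: E₀ = ½kx² = ½(2800)(0.34)² = 161.84 J
Friction: W_f = μ_k mg d = (0.23)(2.0)(9.81)(6.0) = 27.08 J
Energy at base of ramp: E = 161.84 − 27.08 = 134.76 J
At max height all remaining energy is PE: mgh = E ⇒ h = E/(mg) = 134.76/(2.0 × 9.81) = 6.869 m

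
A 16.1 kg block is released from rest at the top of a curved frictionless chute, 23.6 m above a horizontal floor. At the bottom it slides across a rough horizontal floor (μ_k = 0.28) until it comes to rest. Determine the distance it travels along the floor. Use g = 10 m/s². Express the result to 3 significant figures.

d = 84.3 m

Energy at the top = energy at the end + work done against friction:
At rest all PE has been dissipated by friction: mgh = μ_k m g d
d = h/μ_k = 23.6/0.28 = 84.29 m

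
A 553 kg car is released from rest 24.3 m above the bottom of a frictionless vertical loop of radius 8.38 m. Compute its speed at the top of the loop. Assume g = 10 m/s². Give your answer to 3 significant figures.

v = 12.3 m/s

Energy conservation: mgh = ½mv_top² + mg(2r)
v_top² = 2g(h − 2r) = 2(10)(24.3 − 16.76) = 150.8
v_top = 12.28 m/s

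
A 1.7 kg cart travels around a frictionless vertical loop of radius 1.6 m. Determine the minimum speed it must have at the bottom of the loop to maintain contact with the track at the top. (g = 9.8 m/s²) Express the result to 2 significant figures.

v = 8.9 m/s

At the top: mg = mv_top²/r ⇒ v_top² = gr = 15.68 m²/s²
Energy from bottom to top (height 2r): ½mv_bot² = ½mv_top² + mg(2r)
v_bot² = gr + 4gr = 5gr = 78.40
v_bot = √(5gr) = 8.854 m/s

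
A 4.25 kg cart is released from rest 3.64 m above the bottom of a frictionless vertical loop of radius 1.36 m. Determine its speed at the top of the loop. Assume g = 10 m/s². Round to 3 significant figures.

Energy conservation: mgh = ½mv_top² + mg(2r)
v_top² = 2g(h − 2r) = 2(10)(3.64 − 2.720) = 18.40
v_top = 4.290 m/s

v = 4.29 m/s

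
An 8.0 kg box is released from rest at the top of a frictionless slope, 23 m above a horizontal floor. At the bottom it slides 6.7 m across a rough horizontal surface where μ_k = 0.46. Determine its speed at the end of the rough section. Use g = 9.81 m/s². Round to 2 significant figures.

v = 20 m/s

Applying the work–energy principle:
mgh = ½mv² + μ_k m g d
W_f = μ_k mg d = (0.46)(8.0)(9.81)(6.7) = 241.9 J
½mv² = mgh − W_f = 1805.0 − 241.9 = 1563.2 J
v = √(2 × 1563.2/8.0) = 19.77 m/s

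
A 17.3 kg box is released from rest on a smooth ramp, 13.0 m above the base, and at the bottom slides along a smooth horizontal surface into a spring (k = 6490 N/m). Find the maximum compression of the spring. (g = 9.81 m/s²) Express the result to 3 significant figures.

Gravitational PE at the top equals spring PE at max compression: mgh = ½kx²
x = √(2mgh/k) = √(2 × 17.3 × 9.81 × 13.0 / 6490) = 0.8246 m

x = 0.825 m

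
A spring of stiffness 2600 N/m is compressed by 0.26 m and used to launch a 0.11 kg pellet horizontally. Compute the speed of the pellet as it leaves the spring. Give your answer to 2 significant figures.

v = 40 m/s

Spring PE converts entirely to kinetic energy: ½kx² = ½mv²
v = x√(k/m) = 0.26 × √(2600/0.11) = 39.97 m/s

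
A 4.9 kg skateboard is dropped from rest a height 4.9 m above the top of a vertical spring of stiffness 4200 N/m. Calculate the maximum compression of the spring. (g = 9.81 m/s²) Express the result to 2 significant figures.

Let x be the compression. The total drop is H + x, and the skateboard is instantaneously at rest at max compression, so energy conservation gives:
mg(H + x) = ½kx²
½(4200)x² − (4.9)(9.81)x − (4.9)(9.81)(4.9) = 0
2100x² − 48.07x − 235.5 = 0
x = [48.07 + √(2311 + 1.9785e+06)]/(2 × 2100) = 0.3465 m

x = 0.35 m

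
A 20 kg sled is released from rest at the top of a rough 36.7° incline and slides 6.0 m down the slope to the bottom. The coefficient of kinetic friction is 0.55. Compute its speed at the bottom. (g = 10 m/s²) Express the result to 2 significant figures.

v = 4.3 m/s

Taking the bottom as reference, mgh = ½mv² + μ_k N L with h = L sinθ, N = mg cosθ:
mgh = mgL sinθ = (20)(10)(6.0)sin36.7° = 717.15 J
W_f = μ_k mg cosθ · L = (0.55)(20)(10)cos36.7°·6.0 = 529.2 J
½mv² = 717.15 − 529.2 = 187.98 J
v = √(2 × 187.98/20) = 4.336 m/s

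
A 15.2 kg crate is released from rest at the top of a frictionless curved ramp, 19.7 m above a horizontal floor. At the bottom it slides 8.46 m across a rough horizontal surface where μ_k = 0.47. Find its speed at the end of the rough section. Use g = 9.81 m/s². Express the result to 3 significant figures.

Energy at the top = energy at the end + work done against friction:
mgh = ½mv² + μ_k m g d
W_f = μ_k mg d = (0.47)(15.2)(9.81)(8.46) = 592.9 J
½mv² = mgh − W_f = 2937.5 − 592.9 = 2344.6 J
v = √(2 × 2344.6/15.2) = 17.56 m/s

v = 17.6 m/s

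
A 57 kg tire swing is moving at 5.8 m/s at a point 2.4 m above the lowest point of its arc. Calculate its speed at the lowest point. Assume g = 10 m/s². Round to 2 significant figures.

v = 9.0 m/s

Energy conservation between the two points: ½mv₀² + mgh = ½mv²
v² = v₀² + 2gh = (5.8)² + 2(10)(2.4) = 81.640
v = √81.640 = 9.035 m/s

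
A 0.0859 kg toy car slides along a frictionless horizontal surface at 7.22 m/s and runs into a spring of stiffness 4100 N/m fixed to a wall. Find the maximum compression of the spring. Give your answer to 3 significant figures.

Conservation of energy between contact and max compression: ½mv² = ½kx²
x = v√(m/k) = 7.22 × √(0.0859/4100) = 0.03305 m

x = 0.0330 m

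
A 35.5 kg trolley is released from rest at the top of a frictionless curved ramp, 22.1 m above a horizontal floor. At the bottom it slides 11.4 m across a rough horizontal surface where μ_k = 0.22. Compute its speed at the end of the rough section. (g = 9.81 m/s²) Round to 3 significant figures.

Energy bookkeeping (friction removes W_f = μ_k N d):
mgh = ½mv² + μ_k m g d
W_f = μ_k mg d = (0.22)(35.5)(9.81)(11.4) = 873.4 J
½mv² = mgh − W_f = 7696.4 − 873.4 = 6823.0 J
v = √(2 × 6823.0/35.5) = 19.61 m/s

v = 19.6 m/s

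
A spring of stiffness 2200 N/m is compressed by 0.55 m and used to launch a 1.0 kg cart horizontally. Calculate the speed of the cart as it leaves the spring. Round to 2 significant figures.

Spring PE converts entirely to kinetic energy: ½kx² = ½mv²
v = x√(k/m) = 0.55 × √(2200/1.0) = 25.80 m/s

v = 26 m/s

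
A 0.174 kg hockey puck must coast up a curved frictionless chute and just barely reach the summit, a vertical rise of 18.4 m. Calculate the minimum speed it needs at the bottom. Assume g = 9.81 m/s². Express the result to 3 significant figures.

v = 19.0 m/s

At the top it is momentarily at rest, so all KE converts to PE: ½mv² = mgh
v = √(2gh) = √(2 × 9.81 × 18.4) = 19.00 m/s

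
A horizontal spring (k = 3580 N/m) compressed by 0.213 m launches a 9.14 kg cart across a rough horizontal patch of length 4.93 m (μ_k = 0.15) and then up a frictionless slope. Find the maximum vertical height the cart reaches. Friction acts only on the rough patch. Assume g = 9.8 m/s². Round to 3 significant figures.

h = 0.167 m

Spring energy: E₀ = ½kx² = ½(3580)(0.213)² = 81.211 J
Friction: W_f = μ_k mg d = (0.15)(9.14)(9.8)(4.93) = 66.24 J
Energy at base of ramp: E = 81.211 − 66.24 = 14.972 J
At max height all remaining energy is PE: mgh = E ⇒ h = E/(mg) = 14.972/(9.14 × 9.8) = 0.1672 m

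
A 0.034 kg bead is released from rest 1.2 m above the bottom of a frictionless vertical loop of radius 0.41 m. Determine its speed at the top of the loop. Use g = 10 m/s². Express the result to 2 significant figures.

v = 2.8 m/s

Energy conservation: mgh = ½mv_top² + mg(2r)
v_top² = 2g(h − 2r) = 2(10)(1.2 − 0.8200) = 7.600
v_top = 2.757 m/s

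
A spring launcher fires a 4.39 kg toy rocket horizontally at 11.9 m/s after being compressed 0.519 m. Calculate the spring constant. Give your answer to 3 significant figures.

½kx² = ½mv²
k = mv²/x² = (4.39)(11.9)²/(0.519)² = 2308 N/m

k = 2310 N/m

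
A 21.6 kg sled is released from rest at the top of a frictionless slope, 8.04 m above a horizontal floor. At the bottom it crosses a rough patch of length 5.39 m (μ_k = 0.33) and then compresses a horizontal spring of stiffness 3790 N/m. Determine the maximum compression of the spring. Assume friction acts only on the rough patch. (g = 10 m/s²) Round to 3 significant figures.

Initial energy: E₁ = mgh = (21.6)(10)(8.04) = 1736.6 J
Friction removes W_f = μ_k mg d = (0.33)(21.6)(10)(5.39) = 384.2 J
Energy reaching the spring: E = 1736.6 − 384.2 = 1352.4 J
At max compression ½kx² = E ⇒ x = √(2E/k) = √(2 × 1352.4/3790) = 0.8448 m

x = 0.845 m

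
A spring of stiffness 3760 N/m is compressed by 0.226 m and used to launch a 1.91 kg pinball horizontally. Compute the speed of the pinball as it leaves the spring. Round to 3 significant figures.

The pinball leaves the spring when the spring is at natural length, so ½kx² = ½mv²
v = x√(k/m) = 0.226 × √(3760/1.91) = 10.03 m/s

v = 10.0 m/s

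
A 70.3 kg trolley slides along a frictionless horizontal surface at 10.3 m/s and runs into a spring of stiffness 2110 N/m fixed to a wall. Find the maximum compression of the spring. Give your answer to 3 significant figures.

x = 1.88 m

Conservation of energy between contact and max compression: ½mv² = ½kx²
x = v√(m/k) = 10.3 × √(70.3/2110) = 1.880 m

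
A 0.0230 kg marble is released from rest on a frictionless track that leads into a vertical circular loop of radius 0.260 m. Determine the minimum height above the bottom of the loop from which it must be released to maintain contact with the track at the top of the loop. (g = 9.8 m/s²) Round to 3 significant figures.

h = 0.650 m

At the top, for minimum speed gravity alone supplies the centripetal force: mg = mv_top²/r ⇒ v_top² = gr = 2.548 m²/s²
Energy conservation from release height h to the top (height 2r): mgh = ½mv_top² + mg(2r)
h = v_top²/(2g) + 2r = r/2 + 2r = 5r/2 = 0.6500 m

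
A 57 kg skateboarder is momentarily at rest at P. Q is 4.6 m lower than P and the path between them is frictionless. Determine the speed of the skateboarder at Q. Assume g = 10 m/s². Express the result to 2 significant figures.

Equating total energy at the two states: mgh = ½mv²
v = √(2gh) = √(2 × 10 × 4.6) = √92.000 = 9.592 m/s

v = 9.6 m/s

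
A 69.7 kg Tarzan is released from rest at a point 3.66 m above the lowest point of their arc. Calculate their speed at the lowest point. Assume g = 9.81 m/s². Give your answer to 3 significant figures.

Energy conservation between the two points: mgh = ½mv²
v = √(2gh) = √(2 × 9.81 × 3.66) = √71.809 = 8.474 m/s

v = 8.47 m/s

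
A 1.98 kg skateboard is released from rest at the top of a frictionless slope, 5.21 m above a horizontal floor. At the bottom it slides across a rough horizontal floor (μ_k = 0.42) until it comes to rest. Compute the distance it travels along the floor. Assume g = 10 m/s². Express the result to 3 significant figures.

d = 12.4 m

Energy at the top = energy at the end + work done against friction:
At rest all PE has been dissipated by friction: mgh = μ_k m g d
d = h/μ_k = 5.21/0.42 = 12.40 m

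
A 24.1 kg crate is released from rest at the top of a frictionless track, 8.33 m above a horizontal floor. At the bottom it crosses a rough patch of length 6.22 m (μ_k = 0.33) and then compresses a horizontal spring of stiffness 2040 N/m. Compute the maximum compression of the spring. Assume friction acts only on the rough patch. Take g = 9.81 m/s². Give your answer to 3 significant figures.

Initial energy: E₁ = mgh = (24.1)(9.81)(8.33) = 1969.4 J
Friction removes W_f = μ_k mg d = (0.33)(24.1)(9.81)(6.22) = 485.3 J
Energy reaching the spring: E = 1969.4 − 485.3 = 1484.1 J
At max compression ½kx² = E ⇒ x = √(2E/k) = √(2 × 1484.1/2040) = 1.206 m

x = 1.21 m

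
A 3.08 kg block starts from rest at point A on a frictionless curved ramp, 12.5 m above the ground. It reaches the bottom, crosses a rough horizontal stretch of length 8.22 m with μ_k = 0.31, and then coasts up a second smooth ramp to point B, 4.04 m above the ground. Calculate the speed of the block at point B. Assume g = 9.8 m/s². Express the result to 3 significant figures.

Energy at A: mgh₁ = (3.08)(9.8)(12.5) = 377.30 J
Friction loss: W_f = μ_k mg d = 76.91 J
At B: ½mv² + mgh₂ = mgh₁ − W_f
½mv² = 377.30 − 76.91 − 121.94 = 178.44 J
v = √(2 × 178.44/3.08) = 10.76 m/s

v = 10.8 m/s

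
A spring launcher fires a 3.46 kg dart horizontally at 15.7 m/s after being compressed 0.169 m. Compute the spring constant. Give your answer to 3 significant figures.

k = 29900 N/m

Energy stored in the spring equals the launch KE: ½kx² = ½mv²
k = mv²/x² = (3.46)(15.7)²/(0.169)² = 29861 N/m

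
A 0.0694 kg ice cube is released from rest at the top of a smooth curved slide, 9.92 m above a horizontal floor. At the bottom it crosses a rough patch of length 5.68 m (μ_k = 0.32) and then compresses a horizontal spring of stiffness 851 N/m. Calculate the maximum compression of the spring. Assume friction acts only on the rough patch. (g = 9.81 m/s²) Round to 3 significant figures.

Initial energy: E₁ = mgh = (0.0694)(9.81)(9.92) = 6.7537 J
Friction removes W_f = μ_k mg d = (0.32)(0.0694)(9.81)(5.68) = 1.237 J
Energy reaching the spring: E = 6.7537 − 1.237 = 5.5162 J
At max compression ½kx² = E ⇒ x = √(2E/k) = √(2 × 5.5162/851) = 0.1139 m

x = 0.114 m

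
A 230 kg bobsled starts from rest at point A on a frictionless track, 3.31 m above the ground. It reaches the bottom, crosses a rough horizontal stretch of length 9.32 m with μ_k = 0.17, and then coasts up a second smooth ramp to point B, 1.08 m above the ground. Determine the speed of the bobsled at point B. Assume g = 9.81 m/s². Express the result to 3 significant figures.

v = 3.56 m/s

Energy at A: mgh₁ = (230)(9.81)(3.31) = 7468.4 J
Friction loss: W_f = μ_k mg d = 3575 J
At B: ½mv² + mgh₂ = mgh₁ − W_f
½mv² = 7468.4 − 3575 − 2436.8 = 1456.7 J
v = √(2 × 1456.7/230) = 3.559 m/s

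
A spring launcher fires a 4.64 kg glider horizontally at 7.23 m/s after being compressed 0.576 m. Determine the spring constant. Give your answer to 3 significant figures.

k = 731 N/m

Spring PE at full compression equals KE at release: ½kx² = ½mv²
k = mv²/x² = (4.64)(7.23)²/(0.576)² = 731.1 N/m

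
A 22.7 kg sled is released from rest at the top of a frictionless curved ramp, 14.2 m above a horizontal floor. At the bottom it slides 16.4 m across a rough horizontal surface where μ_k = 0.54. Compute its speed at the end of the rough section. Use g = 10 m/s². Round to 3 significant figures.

Energy at the top = energy at the end + work done against friction:
mgh = ½mv² + μ_k m g d
W_f = μ_k mg d = (0.54)(22.7)(10)(16.4) = 2010 J
½mv² = mgh − W_f = 3223.4 − 2010 = 1213.1 J
v = √(2 × 1213.1/22.7) = 10.34 m/s

v = 10.3 m/s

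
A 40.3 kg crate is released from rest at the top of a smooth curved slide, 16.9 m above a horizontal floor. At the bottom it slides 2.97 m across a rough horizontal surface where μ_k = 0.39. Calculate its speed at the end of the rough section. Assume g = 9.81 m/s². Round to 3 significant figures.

Energy at the top = energy at the end + work done against friction:
mgh = ½mv² + μ_k m g d
W_f = μ_k mg d = (0.39)(40.3)(9.81)(2.97) = 457.9 J
½mv² = mgh − W_f = 6681.3 − 457.9 = 6223.4 J
v = √(2 × 6223.4/40.3) = 17.57 m/s

v = 17.6 m/s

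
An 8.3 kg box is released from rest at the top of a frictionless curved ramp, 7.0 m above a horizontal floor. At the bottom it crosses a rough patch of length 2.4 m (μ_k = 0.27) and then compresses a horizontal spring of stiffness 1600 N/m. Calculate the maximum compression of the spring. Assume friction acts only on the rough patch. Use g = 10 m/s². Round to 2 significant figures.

Initial energy: E₁ = mgh = (8.3)(10)(7.0) = 581.00 J
Friction removes W_f = μ_k mg d = (0.27)(8.3)(10)(2.4) = 53.78 J
Energy reaching the spring: E = 581.00 − 53.78 = 527.22 J
At max compression ½kx² = E ⇒ x = √(2E/k) = √(2 × 527.22/1600) = 0.8118 m

x = 0.81 m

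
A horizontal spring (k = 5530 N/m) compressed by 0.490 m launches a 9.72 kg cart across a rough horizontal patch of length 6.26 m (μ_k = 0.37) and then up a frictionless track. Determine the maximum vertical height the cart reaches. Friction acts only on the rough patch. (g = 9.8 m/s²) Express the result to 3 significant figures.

h = 4.65 m

Spring energy: E₀ = ½kx² = ½(5530)(0.490)² = 663.88 J
Friction: W_f = μ_k mg d = (0.37)(9.72)(9.8)(6.26) = 220.6 J
Energy at base of ramp: E = 663.88 − 220.6 = 443.24 J
At max height all remaining energy is PE: mgh = E ⇒ h = E/(mg) = 443.24/(9.72 × 9.8) = 4.653 m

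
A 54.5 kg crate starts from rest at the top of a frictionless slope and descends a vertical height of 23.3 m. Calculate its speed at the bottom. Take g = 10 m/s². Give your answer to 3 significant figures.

Equating total energy at the two states: mgh = ½mv²
The mass cancels from both sides.
v = √(2gh) = √(2 × 10 × 23.3) = √466.00 = 21.59 m/s

v = 21.6 m/s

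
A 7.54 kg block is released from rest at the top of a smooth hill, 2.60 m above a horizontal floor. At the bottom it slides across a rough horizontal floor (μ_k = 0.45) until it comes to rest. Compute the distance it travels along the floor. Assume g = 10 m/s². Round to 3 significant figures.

Energy at the top = energy at the end + work done against friction:
At rest all PE has been dissipated by friction: mgh = μ_k m g d
d = h/μ_k = 2.60/0.45 = 5.778 m

d = 5.78 m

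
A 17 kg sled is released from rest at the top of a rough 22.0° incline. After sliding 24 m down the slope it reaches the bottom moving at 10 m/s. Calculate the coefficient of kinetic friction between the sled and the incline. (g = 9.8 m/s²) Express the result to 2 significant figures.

μ_k = 0.17

The energy dissipated by friction is the PE lost minus the KE gained:
mgL sinθ = 1497.8 J; ½mv² = 850.00 J
W_f = 1497.8 − 850.00 = 647.8 J
μ_k = W_f/(mg cosθ · L) = 647.8/(154.5 × 24) = 0.1747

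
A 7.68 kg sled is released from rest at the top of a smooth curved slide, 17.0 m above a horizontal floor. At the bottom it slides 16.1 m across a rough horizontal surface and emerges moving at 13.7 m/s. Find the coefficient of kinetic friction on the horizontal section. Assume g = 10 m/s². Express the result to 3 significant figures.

Energy at the top = energy at the end + work done against friction:
mgh = ½mv² + μ_k m g d
mgh = 1305.6 J; ½mv² = 720.73 J
W_f = 1305.6 − 720.73 = 584.9 J
μ_k = W_f/(mg·d) = 584.9/(76.80 × 16.1) = 0.4730

μ_k = 0.473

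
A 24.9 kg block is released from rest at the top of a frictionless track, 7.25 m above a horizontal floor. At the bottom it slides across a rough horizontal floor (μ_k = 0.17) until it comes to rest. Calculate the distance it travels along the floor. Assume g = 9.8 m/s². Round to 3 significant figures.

Energy at the top = energy at the end + work done against friction:
At rest all PE has been dissipated by friction: mgh = μ_k m g d
d = h/μ_k = 7.25/0.17 = 42.65 m

d = 42.6 m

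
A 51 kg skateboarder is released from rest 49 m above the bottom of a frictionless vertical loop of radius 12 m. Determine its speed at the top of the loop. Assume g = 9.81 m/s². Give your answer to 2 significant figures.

v = 22 m/s

Energy conservation: mgh = ½mv_top² + mg(2r)
v_top² = 2g(h − 2r) = 2(9.81)(49 − 24.00) = 490.5
v_top = 22.15 m/s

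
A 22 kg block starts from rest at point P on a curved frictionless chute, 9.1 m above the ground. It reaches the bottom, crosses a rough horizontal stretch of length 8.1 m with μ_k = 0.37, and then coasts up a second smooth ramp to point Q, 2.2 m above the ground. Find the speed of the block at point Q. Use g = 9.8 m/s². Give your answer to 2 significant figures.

v = 8.7 m/s

Energy at P: mgh₁ = (22)(9.8)(9.1) = 1962.0 J
Friction loss: W_f = μ_k mg d = 646.2 J
At Q: ½mv² + mgh₂ = mgh₁ − W_f
½mv² = 1962.0 − 646.2 − 474.32 = 841.49 J
v = √(2 × 841.49/22) = 8.746 m/s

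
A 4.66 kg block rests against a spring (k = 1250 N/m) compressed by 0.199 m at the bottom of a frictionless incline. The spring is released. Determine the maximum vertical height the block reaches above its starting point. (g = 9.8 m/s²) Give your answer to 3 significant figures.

h = 0.542 m

At maximum height the block is at rest, so ½kx² = mgh
h = kx²/(2mg) = (1250)(0.199)²/(2 × 4.66 × 9.8) = 0.5420 m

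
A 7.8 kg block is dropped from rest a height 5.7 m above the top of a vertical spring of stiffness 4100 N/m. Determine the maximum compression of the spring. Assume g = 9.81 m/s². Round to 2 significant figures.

x = 0.48 m

Let x be the compression. The total drop is H + x, and the block is instantaneously at rest at max compression, so energy conservation gives:
mg(H + x) = ½kx²
½(4100)x² − (7.8)(9.81)x − (7.8)(9.81)(5.7) = 0
2050x² − 76.52x − 436.2 = 0
x = [76.52 + √(5855 + 3.5765e+06)]/(2 × 2050) = 0.4803 m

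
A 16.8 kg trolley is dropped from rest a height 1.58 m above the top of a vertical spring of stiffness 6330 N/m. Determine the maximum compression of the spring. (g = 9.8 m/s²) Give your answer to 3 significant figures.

x = 0.314 m

Take the reference level at the top of the uncompressed spring. At max compression the trolley has fallen H + x and is momentarily at rest:
mg(H + x) = ½kx²
½(6330)x² − (16.8)(9.8)x − (16.8)(9.8)(1.58) = 0
3165x² − 164.6x − 260.1 = 0
x = [164.6 + √(27106 + 3.2933e+06)]/(2 × 3165) = 0.3139 m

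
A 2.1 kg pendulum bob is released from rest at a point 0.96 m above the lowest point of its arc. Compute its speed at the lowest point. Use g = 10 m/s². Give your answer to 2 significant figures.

Equating total energy at the two states: mgh = ½mv²
v = √(2gh) = √(2 × 10 × 0.96) = √19.200 = 4.382 m/s

v = 4.4 m/s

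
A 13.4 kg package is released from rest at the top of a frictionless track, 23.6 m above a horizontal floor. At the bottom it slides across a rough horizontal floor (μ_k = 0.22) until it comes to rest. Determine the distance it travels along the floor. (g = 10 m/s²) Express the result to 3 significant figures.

d = 107 m

Energy bookkeeping (friction removes W_f = μ_k N d):
At rest all PE has been dissipated by friction: mgh = μ_k m g d
d = h/μ_k = 23.6/0.22 = 107.3 m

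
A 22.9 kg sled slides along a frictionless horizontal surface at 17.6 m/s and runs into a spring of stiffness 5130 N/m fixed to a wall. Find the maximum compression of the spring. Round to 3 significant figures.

All KE is stored as spring PE at maximum compression: ½mv² = ½kx²
x = v√(m/k) = 17.6 × √(22.9/5130) = 1.176 m

x = 1.18 m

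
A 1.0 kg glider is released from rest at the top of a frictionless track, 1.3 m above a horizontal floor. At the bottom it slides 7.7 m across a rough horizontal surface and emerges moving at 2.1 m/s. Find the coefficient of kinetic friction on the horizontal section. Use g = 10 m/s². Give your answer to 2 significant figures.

Energy at the top = energy at the end + work done against friction:
mgh = ½mv² + μ_k m g d
mgh = 13.000 J; ½mv² = 2.2050 J
W_f = 13.000 − 2.2050 = 10.79 J
μ_k = W_f/(mg·d) = 10.79/(10.00 × 7.7) = 0.1402

μ_k = 0.14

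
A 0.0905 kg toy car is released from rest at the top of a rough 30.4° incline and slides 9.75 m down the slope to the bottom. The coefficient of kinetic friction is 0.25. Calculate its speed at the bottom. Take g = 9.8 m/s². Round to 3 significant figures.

v = 7.45 m/s

Taking the bottom as reference, mgh = ½mv² + μ_k N L with h = L sinθ, N = mg cosθ:
mgh = mgL sinθ = (0.0905)(9.8)(9.75)sin30.4° = 4.3758 J
W_f = μ_k mg cosθ · L = (0.25)(0.0905)(9.8)cos30.4°·9.75 = 1.865 J
½mv² = 4.3758 − 1.865 = 2.5112 J
v = √(2 × 2.5112/0.0905) = 7.450 m/s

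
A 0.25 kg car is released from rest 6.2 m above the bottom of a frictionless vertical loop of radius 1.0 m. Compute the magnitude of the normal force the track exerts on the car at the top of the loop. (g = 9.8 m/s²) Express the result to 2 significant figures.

Energy from release to top (height 2r): mgh = ½mv_top² + mg(2r)
v_top² = 2g(h − 2r) = 2(9.8)(6.2 − 2.000) = 82.320 m²/s²
At the top, both N and weight point toward the centre: N + mg = mv_top²/r
N = m(v_top²/r − g) = 0.25(82.320/1.0 − 9.8) = 18.13 N

N = 18 N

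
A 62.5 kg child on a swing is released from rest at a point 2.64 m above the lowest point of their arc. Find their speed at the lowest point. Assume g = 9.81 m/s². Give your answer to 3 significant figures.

v = 7.20 m/s

Equating total energy at the two states: mgh = ½mv²
v = √(2gh) = √(2 × 9.81 × 2.64) = √51.797 = 7.197 m/s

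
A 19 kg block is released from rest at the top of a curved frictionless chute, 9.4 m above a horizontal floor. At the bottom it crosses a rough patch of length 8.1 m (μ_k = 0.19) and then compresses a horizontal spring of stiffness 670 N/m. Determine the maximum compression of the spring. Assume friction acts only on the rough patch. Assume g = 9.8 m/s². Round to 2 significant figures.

Initial energy: E₁ = mgh = (19)(9.8)(9.4) = 1750.3 J
Friction removes W_f = μ_k mg d = (0.19)(19)(9.8)(8.1) = 286.6 J
Energy reaching the spring: E = 1750.3 − 286.6 = 1463.7 J
At max compression ½kx² = E ⇒ x = √(2E/k) = √(2 × 1463.7/670) = 2.090 m

x = 2.1 m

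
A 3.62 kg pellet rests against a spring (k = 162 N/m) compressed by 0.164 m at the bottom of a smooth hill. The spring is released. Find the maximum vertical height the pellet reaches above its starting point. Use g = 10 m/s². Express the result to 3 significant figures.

Energy conservation from release to the highest point: ½kx² = mgh
h = kx²/(2mg) = (162)(0.164)²/(2 × 3.62 × 10) = 0.06018 m

h = 0.0602 m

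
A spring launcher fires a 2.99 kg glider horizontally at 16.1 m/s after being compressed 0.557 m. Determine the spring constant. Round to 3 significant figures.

k = 2500 N/m

Energy stored in the spring equals the launch KE: ½kx² = ½mv²
k = mv²/x² = (2.99)(16.1)²/(0.557)² = 2498 N/m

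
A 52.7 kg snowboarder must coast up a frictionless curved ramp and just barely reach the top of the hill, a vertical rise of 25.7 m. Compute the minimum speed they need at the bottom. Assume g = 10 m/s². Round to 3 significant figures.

At the top they are momentarily at rest, so all KE converts to PE: ½mv² = mgh
v = √(2gh) = √(2 × 10 × 25.7) = 22.67 m/s

v = 22.7 m/s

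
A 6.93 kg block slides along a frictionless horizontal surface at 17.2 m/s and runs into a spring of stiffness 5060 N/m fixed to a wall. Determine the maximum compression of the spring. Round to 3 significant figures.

x = 0.637 m

At max compression the block is momentarily at rest: ½mv² = ½kx²
x = v√(m/k) = 17.2 × √(6.93/5060) = 0.6365 m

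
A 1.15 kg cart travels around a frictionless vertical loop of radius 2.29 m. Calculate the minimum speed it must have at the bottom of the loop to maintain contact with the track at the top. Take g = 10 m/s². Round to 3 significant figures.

At the top: mg = mv_top²/r ⇒ v_top² = gr = 22.90 m²/s²
Energy from bottom to top (height 2r): ½mv_bot² = ½mv_top² + mg(2r)
v_bot² = gr + 4gr = 5gr = 114.5
v_bot = √(5gr) = 10.70 m/s

v = 10.7 m/s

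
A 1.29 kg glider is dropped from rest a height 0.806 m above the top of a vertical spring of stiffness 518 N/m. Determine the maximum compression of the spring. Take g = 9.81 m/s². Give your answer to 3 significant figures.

x = 0.224 m

Measuring PE from the top of the relaxed spring, at max compression the glider has dropped H + x with zero KE, so:
mg(H + x) = ½kx²
½(518)x² − (1.29)(9.81)x − (1.29)(9.81)(0.806) = 0
259.0x² − 12.65x − 10.20 = 0
x = [12.65 + √(160.1 + 10567)]/(2 × 259.0) = 0.2244 m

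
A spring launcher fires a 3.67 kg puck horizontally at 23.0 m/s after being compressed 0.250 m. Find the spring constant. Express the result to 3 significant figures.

½kx² = ½mv²
k = mv²/x² = (3.67)(23.0)²/(0.250)² = 31063 N/m

k = 31100 N/m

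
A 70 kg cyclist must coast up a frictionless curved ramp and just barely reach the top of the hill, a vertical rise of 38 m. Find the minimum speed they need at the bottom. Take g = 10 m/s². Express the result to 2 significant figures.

v = 28 m/s

At the top they are momentarily at rest, so all KE converts to PE: ½mv² = mgh
v = √(2gh) = √(2 × 10 × 38) = 27.57 m/s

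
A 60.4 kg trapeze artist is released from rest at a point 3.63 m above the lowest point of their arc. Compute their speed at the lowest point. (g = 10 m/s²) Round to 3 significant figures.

v = 8.52 m/s

Equating total energy at the two states: mgh = ½mv²
v = √(2gh) = √(2 × 10 × 3.63) = √72.600 = 8.521 m/s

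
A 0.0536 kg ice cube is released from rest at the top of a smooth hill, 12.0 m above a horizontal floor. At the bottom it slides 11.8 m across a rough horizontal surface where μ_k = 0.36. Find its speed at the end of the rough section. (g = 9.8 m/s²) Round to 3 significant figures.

v = 12.3 m/s

Energy at the top = energy at the end + work done against friction:
mgh = ½mv² + μ_k m g d
W_f = μ_k mg d = (0.36)(0.0536)(9.8)(11.8) = 2.231 J
½mv² = mgh − W_f = 6.3034 − 2.231 = 4.0720 J
v = √(2 × 4.0720/0.0536) = 12.33 m/s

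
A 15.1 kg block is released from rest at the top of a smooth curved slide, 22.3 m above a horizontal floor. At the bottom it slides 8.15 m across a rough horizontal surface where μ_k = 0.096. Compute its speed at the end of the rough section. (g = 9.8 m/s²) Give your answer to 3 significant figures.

Energy bookkeeping (friction removes W_f = μ_k N d):
mgh = ½mv² + μ_k m g d
W_f = μ_k mg d = (0.096)(15.1)(9.8)(8.15) = 115.8 J
½mv² = mgh − W_f = 3300.0 − 115.8 = 3184.2 J
v = √(2 × 3184.2/15.1) = 20.54 m/s

v = 20.5 m/s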